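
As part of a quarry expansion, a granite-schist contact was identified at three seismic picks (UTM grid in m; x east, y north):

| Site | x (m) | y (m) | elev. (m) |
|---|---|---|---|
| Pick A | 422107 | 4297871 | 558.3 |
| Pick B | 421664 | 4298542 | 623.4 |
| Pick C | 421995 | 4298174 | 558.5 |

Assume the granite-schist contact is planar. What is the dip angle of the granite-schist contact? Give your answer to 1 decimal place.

19.5°

Let the plane be z = a·x + b·y + c.
Pick B−Pick A: −443a + 671b = 65.1;  Pick C−Pick A: −112a + 303b = 0.2.
Solving gives a = −0.33162, b = −0.12192.
Gradient magnitude |∇z| = √(a² + b²) = √(0.10997 + 0.01486) = 0.35332.
True dip = arctan(0.35332) = 19.5°, dipping toward ENE (azimuth ≈ 070°).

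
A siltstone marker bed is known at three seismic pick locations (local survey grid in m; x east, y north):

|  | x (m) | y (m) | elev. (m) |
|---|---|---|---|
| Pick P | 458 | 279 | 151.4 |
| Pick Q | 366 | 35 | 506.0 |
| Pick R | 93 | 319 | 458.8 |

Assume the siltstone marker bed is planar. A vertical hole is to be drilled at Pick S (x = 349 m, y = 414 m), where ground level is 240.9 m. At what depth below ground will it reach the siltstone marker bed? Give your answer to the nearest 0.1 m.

Two edge vectors: Pick P→Pick Q = (-92, -244, 354.6), Pick P→Pick R = (-365, 40, 307.4).
Normal n = (Pick P→Pick Q) × (Pick P→Pick R) = (-89189.6, -101148.2, -92740).
So ∂z/∂x = −n_x/n_z = −0.96172 and ∂z/∂y = −n_y/n_z = −1.09066.
Intercept c from Pick P: 151.4 + 440.47 + 304.30 = 896.16.
At (349, 414): z_contact = −335.64 − 451.53 + 896.16 = 108.99 m.
Depth below ground = 240.9 − 108.99 = 131.9 m.

131.9 m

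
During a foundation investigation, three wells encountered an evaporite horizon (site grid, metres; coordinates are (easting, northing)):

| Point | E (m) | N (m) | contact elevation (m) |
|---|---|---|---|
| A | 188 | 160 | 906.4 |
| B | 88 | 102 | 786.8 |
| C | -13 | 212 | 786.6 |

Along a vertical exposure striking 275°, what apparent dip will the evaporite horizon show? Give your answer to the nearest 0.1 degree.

Let the plane be z = a·E + b·N + c.
B−A: −100a − 58b = −119.6;  C−A: −201a + 52b = −119.8.
Solving gives a = 0.78109, b = 0.71536.
Unit vector along 275° is (sin 275°, cos 275°) = (-0.9962, 0.0872).
Slope in that direction = a·(-0.9962) + b·(0.0872) = −0.71577.
Apparent dip = arctan|0.71577| = 35.6° (true dip is 46.6°, so apparent ≤ true as expected).

35.6°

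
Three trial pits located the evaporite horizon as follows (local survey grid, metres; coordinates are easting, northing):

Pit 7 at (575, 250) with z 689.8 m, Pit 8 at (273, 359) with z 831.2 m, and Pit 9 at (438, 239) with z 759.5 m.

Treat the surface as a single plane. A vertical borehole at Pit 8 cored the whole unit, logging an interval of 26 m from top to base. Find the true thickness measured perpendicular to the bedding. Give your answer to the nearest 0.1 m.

Let the plane be z = a·easting + b·northing + c.
Pit 8−Pit 7: −302a + 109b = 141.4;  Pit 9−Pit 7: −137a − 11b = 69.7.
Solving gives a = −0.50138, b = −0.09190.
|∇z| = √(a²+b²) = 0.50973, so dip δ = arctan(0.50973) = 27.01°.
True thickness = vertical thickness × cos δ = 26 × cos 27.01° = 23.2 m.

23.2 m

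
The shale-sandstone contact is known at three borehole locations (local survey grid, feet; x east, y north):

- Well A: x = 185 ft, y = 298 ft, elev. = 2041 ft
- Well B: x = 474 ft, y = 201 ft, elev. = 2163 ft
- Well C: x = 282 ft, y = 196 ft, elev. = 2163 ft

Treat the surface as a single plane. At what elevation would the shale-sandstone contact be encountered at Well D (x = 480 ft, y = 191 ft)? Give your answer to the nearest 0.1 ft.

2174.9 ft

Let the plane be z = a·x + b·y + c.
Well B−Well A: 289a − 97b = 122;  Well C−Well A: 97a − 102b = 122.
Solving gives a = 0.03040, b = −1.16717.
Then c = 2041 − a·185 − b·298 = 2383.19.
At (480, 191): z = 14.6 − 222.9 + 2383.19 = 2174.9 ft.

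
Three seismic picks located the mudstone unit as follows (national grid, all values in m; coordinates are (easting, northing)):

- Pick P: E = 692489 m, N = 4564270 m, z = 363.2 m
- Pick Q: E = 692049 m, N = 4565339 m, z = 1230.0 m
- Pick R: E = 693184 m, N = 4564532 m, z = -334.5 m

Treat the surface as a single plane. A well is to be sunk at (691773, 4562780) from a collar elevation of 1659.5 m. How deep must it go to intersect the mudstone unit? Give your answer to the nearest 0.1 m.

Two edge vectors: Pick P→Pick Q = (-440, 1069, 866.8), Pick P→Pick R = (695, 262, -697.7).
Normal n = (Pick P→Pick Q) × (Pick P→Pick R) = (-972942.9, 295438, -858235).
So ∂z/∂E = −n_x/n_z = −1.133655584 and ∂z/∂N = −n_y/n_z = 0.344239049.
Intercept c from Pick P: 363.2 + 785044.02 − 1571199.96 = −785792.74.
At (691773, 4562780): z_contact = −784232.32 + 1570687.05 − 785792.74 = 661.98 m.
Depth below ground = 1659.5 − 661.98 = 997.5 m.

997.5 m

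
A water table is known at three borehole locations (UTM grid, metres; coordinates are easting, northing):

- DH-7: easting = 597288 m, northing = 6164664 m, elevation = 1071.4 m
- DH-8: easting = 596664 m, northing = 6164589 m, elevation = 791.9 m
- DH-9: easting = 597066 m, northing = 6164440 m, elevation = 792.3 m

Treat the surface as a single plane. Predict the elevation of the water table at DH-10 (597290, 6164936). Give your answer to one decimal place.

Two edge vectors: DH-7→DH-8 = (-624, -75, -279.5), DH-7→DH-9 = (-222, -224, -279.1).
Normal n = (DH-7→DH-8) × (DH-7→DH-9) = (-41675.5, -112109.4, 123126).
So ∂z/∂easting = −n_x/n_z = 0.338478469 and ∂z/∂northing = −n_y/n_z = 0.910525803.
Intercept c from DH-7: 1071.4 − 202169.13 − 5613085.64 = −5814183.37.
At (597290, 6164936): z = 202169.8 + 5613333.3 − 5814183.37 = 1319.7 m.

1319.7 m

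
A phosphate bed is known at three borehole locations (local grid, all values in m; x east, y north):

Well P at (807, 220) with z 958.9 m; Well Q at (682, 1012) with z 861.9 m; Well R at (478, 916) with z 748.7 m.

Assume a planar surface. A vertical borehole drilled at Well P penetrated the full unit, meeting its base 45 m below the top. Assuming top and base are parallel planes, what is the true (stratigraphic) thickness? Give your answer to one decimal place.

39.1 m

Two edge vectors: Well P→Well Q = (-125, 792, -97), Well P→Well R = (-329, 696, -210.2).
Normal n = (Well P→Well Q) × (Well P→Well R) = (-98966.4, 5638, 173568).
So ∂z/∂x = −n_x/n_z = 0.57019 and ∂z/∂y = −n_y/n_z = −0.03248.
|∇z| = √(a²+b²) = 0.57111, so dip δ = arctan(0.57111) = 29.73°.
True thickness = vertical thickness × cos δ = 45 × cos 29.73° = 39.1 m.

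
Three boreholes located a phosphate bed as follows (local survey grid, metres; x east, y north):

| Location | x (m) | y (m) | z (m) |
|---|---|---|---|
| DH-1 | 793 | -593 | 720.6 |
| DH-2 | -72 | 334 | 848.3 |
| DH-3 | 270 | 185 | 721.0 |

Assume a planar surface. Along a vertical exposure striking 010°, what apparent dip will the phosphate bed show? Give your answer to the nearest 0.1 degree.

Two edge vectors: DH-1→DH-2 = (-865, 927, 127.7), DH-1→DH-3 = (-523, 778, 0.4).
Normal n = (DH-1→DH-2) × (DH-1→DH-3) = (-98979.8, -66441.1, -188149).
So ∂z/∂x = −n_x/n_z = −0.52607 and ∂z/∂y = −n_y/n_z = −0.35313.
Unit vector along 010° is (sin 10°, cos 10°) = (0.1736, 0.9848).
Slope in that direction = a·(0.1736) + b·(0.9848) = −0.43912.
Apparent dip = arctan|0.43912| = 23.7° (true dip is 32.4°, so apparent ≤ true as expected).

23.7°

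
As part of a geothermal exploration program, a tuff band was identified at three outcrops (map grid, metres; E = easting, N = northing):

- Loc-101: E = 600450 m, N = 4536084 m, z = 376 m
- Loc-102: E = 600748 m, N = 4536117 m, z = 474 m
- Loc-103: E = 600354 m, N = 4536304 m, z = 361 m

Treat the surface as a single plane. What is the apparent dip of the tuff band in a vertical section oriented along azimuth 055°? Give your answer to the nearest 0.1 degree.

Let the plane be z = a·E + b·N + c.
Loc-102−Loc-101: 298a + 33b = 98;  Loc-103−Loc-101: −96a + 220b = −15.
Solving gives a = 0.32090, b = 0.07185.
Unit vector along 055° is (sin 55°, cos 55°) = (0.8192, 0.5736).
Slope in that direction = a·(0.8192) + b·(0.5736) = 0.30408.
Apparent dip = arctan|0.30408| = 16.9° (true dip is 18.2°, so apparent ≤ true as expected).

16.9°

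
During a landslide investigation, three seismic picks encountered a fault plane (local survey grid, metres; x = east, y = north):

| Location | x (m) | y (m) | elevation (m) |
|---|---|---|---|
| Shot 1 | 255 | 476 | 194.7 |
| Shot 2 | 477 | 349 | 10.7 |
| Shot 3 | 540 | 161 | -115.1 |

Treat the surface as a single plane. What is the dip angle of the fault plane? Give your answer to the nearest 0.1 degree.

36.3°

Let the plane be z = a·x + b·y + c.
Shot 2−Shot 1: 222a − 127b = −184;  Shot 3−Shot 1: 285a − 315b = −309.8.
Solving gives a = −0.55181, b = 0.48423.
Gradient magnitude |∇z| = √(a² + b²) = √(0.30450 + 0.23448) = 0.73415.
True dip = arctan(0.73415) = 36.3°, dipping toward SE (azimuth ≈ 131°).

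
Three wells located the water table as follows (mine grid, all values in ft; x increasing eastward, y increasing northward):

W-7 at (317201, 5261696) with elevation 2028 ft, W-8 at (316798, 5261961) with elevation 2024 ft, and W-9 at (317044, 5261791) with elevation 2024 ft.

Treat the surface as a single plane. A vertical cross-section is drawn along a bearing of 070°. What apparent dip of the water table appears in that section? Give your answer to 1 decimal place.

Let the plane be z = a·x + b·y + c.
W-8−W-7: −403a + 265b = −4;  W-9−W-7: −157a + 95b = −4.
Solving gives a = 0.20482, b = 0.29639.
Unit vector along 070° is (sin 70°, cos 70°) = (0.9397, 0.3420).
Slope in that direction = a·(0.9397) + b·(0.3420) = 0.29384.
Apparent dip = arctan|0.29384| = 16.4° (true dip is 19.8°, so apparent ≤ true as expected).

16.4°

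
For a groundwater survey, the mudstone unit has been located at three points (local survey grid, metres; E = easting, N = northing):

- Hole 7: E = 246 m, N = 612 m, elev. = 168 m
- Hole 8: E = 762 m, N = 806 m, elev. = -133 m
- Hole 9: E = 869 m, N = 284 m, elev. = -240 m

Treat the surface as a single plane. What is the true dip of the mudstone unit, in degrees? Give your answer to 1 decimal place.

Two edge vectors: Hole 7→Hole 8 = (516, 194, -301), Hole 7→Hole 9 = (623, -328, -408).
Normal n = (Hole 7→Hole 8) × (Hole 7→Hole 9) = (-177880, 23005, -290110).
So ∂z/∂E = −n_x/n_z = −0.61315 and ∂z/∂N = −n_y/n_z = 0.07930.
Gradient magnitude |∇z| = √(a² + b²) = √(0.37595 + 0.00629) = 0.61825.
True dip = arctan(0.61825) = 31.7°, dipping toward E (azimuth ≈ 097°).

31.7°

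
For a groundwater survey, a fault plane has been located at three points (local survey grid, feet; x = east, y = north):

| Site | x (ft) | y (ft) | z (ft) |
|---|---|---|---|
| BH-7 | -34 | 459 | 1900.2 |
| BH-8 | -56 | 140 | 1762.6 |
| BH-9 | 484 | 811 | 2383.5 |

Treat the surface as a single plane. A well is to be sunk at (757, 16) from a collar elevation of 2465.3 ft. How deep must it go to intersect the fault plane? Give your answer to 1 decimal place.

204.6 ft

Let the plane be z = a·x + b·y + c.
BH-8−BH-7: −22a − 319b = −137.6;  BH-9−BH-7: 518a + 352b = 483.3.
Solving gives a = 0.67136, b = 0.38505.
Then c = 1900.2 − a·-34 − b·459 = 1746.29.
At (757, 16): z_contact = 508.22 + 6.16 + 1746.29 = 2260.67 ft.
Depth below ground = 2465.3 − 2260.67 = 204.6 ft.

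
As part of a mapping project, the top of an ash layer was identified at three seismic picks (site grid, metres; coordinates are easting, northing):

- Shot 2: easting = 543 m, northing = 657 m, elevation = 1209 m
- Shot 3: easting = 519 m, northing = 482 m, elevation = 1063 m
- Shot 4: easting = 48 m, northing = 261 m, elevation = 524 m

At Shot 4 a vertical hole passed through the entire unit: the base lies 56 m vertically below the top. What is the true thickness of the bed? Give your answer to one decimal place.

38.0 m

Two edge vectors: Shot 2→Shot 3 = (-24, -175, -146), Shot 2→Shot 4 = (-495, -396, -685).
Normal n = (Shot 2→Shot 3) × (Shot 2→Shot 4) = (62059, 55830, -77121).
So ∂z/∂easting = −n_x/n_z = 0.80470 and ∂z/∂northing = −n_y/n_z = 0.72393.
|∇z| = √(a²+b²) = 1.08241, so dip δ = arctan(1.08241) = 47.27°.
True thickness = vertical thickness × cos δ = 56 × cos 47.27° = 38.0 m.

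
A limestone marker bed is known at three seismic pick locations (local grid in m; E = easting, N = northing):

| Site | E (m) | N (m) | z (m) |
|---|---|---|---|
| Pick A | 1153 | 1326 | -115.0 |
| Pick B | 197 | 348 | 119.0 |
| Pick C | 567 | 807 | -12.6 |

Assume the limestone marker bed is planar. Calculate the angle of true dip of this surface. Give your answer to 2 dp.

30.12°

Let the plane be z = a·E + b·N + c.
Pick B−Pick A: −956a − 978b = 234;  Pick C−Pick A: −586a − 519b = 102.4.
Solving gives a = 0.27681, b = −0.50985.
Gradient magnitude |∇z| = √(a² + b²) = √(0.07662 + 0.25994) = 0.58014.
True dip = arctan(0.58014) = 30.12°, dipping toward NNW (azimuth ≈ 332°).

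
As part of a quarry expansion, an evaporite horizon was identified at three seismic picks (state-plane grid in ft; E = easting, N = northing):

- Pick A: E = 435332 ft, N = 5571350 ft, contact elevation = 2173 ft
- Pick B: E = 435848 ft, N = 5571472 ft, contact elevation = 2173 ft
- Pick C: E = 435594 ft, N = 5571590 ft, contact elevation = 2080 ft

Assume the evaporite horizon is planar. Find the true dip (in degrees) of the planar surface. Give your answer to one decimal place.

Let the plane be z = a·E + b·N + c.
Pick B−Pick A: 516a + 122b = 0;  Pick C−Pick A: 262a + 240b = −93.
Solving gives a = 0.12349, b = −0.52231.
Gradient magnitude |∇z| = √(a² + b²) = √(0.01525 + 0.27281) = 0.53671.
True dip = arctan(0.53671) = 28.2°, dipping toward NNW (azimuth ≈ 347°).

28.2°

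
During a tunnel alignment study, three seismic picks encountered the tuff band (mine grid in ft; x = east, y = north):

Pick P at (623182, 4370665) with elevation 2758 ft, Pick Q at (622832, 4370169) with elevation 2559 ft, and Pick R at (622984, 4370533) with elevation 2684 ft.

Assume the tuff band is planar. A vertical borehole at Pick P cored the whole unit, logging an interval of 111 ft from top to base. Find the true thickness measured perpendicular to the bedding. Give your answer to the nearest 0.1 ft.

Two edge vectors: Pick P→Pick Q = (-350, -496, -199), Pick P→Pick R = (-198, -132, -74).
Normal n = (Pick P→Pick Q) × (Pick P→Pick R) = (10436, 13502, -52008).
So ∂z/∂x = −n_x/n_z = 0.20066 and ∂z/∂y = −n_y/n_z = 0.25961.
|∇z| = √(a²+b²) = 0.32812, so dip δ = arctan(0.32812) = 18.17°.
True thickness = vertical thickness × cos δ = 111 × cos 18.17° = 105.5 ft.

105.5 ft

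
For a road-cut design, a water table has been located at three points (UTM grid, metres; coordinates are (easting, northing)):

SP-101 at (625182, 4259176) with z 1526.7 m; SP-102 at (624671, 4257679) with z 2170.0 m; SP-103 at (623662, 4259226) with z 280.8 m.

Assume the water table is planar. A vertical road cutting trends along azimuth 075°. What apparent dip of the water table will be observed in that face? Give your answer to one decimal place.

30.4°

Two edge vectors: SP-101→SP-102 = (-511, -1497, 643.3), SP-101→SP-103 = (-1520, 50, -1245.9).
Normal n = (SP-101→SP-102) × (SP-101→SP-103) = (1832947.3, -1614470.9, -2300990).
So ∂z/∂E = −n_x/n_z = 0.79659 and ∂z/∂N = −n_y/n_z = −0.70164.
Unit vector along 075° is (sin 75°, cos 75°) = (0.9659, 0.2588).
Slope in that direction = a·(0.9659) + b·(0.2588) = 0.58785.
Apparent dip = arctan|0.58785| = 30.4° (true dip is 46.7°, so apparent ≤ true as expected).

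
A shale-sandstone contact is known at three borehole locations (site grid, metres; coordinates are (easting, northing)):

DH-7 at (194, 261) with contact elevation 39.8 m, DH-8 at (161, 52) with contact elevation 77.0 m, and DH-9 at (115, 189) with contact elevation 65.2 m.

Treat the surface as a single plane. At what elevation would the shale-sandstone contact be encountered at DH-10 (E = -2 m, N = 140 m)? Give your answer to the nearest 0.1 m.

Let the plane be z = a·E + b·N + c.
DH-8−DH-7: −33a − 209b = 37.2;  DH-9−DH-7: −79a − 72b = 25.4.
Solving gives a = −0.18608, b = −0.14861.
Then c = 39.8 − a·194 − b·261 = 114.69.
At (-2, 140): z = 0.4 − 20.8 + 114.69 = 94.3 m.

94.3 m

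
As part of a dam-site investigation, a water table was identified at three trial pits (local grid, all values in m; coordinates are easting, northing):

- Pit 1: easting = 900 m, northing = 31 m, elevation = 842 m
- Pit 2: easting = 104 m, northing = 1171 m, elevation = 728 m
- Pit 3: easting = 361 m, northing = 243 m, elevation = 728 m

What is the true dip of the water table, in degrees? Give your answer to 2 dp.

13.84°

Let the plane be z = a·easting + b·northing + c.
Pit 2−Pit 1: −796a + 1140b = −114;  Pit 3−Pit 1: −539a + 212b = −114.
Solving gives a = 0.23736, b = 0.06573.
Gradient magnitude |∇z| = √(a² + b²) = √(0.05634 + 0.00432) = 0.24629.
True dip = arctan(0.24629) = 13.84°, dipping toward WSW (azimuth ≈ 255°).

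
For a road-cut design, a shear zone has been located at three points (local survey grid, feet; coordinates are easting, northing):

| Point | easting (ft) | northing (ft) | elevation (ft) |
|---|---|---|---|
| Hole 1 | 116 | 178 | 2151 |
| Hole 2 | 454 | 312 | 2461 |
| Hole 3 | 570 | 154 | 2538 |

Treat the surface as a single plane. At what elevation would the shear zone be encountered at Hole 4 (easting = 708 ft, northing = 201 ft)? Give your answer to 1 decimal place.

2663.5 ft

Let the plane be z = a·easting + b·northing + c.
Hole 2−Hole 1: 338a + 134b = 310;  Hole 3−Hole 1: 454a − 24b = 387.
Solving gives a = 0.86004, b = 0.14408.
Then c = 2151 − a·116 − b·178 = 2025.59.
At (708, 201): z = 608.9 + 29.0 + 2025.59 = 2663.5 ft.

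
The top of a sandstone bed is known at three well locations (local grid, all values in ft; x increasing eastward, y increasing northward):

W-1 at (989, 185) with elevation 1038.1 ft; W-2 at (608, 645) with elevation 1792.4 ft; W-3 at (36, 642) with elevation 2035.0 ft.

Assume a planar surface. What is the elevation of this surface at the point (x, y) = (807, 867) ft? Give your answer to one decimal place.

1991.5 ft

Let the plane be z = a·x + b·y + c.
W-2−W-1: −381a + 460b = 754.3;  W-3−W-1: −953a + 457b = 996.9.
Solving gives a = −0.43085, b = 1.28292.
Then c = 1038.1 − a·989 − b·185 = 1226.87.
At (807, 867): z = −347.7 + 1112.3 + 1226.87 = 1991.5 ft.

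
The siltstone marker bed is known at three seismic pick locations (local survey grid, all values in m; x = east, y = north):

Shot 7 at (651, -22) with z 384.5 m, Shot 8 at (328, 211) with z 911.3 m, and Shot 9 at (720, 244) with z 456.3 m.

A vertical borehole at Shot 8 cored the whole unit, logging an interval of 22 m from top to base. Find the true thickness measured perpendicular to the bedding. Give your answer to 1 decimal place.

Two edge vectors: Shot 7→Shot 8 = (-323, 233, 526.8), Shot 7→Shot 9 = (69, 266, 71.8).
Normal n = (Shot 7→Shot 8) × (Shot 7→Shot 9) = (-123399.4, 59540.6, -101995).
So ∂z/∂x = −n_x/n_z = −1.20986 and ∂z/∂y = −n_y/n_z = 0.58376.
|∇z| = √(a²+b²) = 1.34333, so dip δ = arctan(1.34333) = 53.34°.
True thickness = vertical thickness × cos δ = 22 × cos 53.34° = 13.1 m.

13.1 m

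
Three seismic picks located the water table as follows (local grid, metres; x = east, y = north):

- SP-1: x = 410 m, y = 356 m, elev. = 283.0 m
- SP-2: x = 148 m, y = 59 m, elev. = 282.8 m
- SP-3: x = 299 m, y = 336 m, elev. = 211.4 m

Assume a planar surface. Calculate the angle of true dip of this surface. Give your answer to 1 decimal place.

45.6°

Two edge vectors: SP-1→SP-2 = (-262, -297, -0.2), SP-1→SP-3 = (-111, -20, -71.6).
Normal n = (SP-1→SP-2) × (SP-1→SP-3) = (21261.2, -18737, -27727).
So ∂z/∂x = −n_x/n_z = 0.76680 and ∂z/∂y = −n_y/n_z = −0.67577.
Gradient magnitude |∇z| = √(a² + b²) = √(0.58799 + 0.45666) = 1.02208.
True dip = arctan(1.02208) = 45.6°, dipping toward NW (azimuth ≈ 311°).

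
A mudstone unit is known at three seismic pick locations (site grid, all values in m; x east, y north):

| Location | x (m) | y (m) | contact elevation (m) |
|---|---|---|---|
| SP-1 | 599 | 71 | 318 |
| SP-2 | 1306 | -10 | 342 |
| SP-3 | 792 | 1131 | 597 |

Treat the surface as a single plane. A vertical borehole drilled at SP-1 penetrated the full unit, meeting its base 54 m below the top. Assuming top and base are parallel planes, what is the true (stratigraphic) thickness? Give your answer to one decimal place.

Two edge vectors: SP-1→SP-2 = (707, -81, 24), SP-1→SP-3 = (193, 1060, 279).
Normal n = (SP-1→SP-2) × (SP-1→SP-3) = (-48039, -192621, 765053).
So ∂z/∂x = −n_x/n_z = 0.06279 and ∂z/∂y = −n_y/n_z = 0.25177.
|∇z| = √(a²+b²) = 0.25949, so dip δ = arctan(0.25949) = 14.55°.
True thickness = vertical thickness × cos δ = 54 × cos 14.55° = 52.3 m.

52.3 m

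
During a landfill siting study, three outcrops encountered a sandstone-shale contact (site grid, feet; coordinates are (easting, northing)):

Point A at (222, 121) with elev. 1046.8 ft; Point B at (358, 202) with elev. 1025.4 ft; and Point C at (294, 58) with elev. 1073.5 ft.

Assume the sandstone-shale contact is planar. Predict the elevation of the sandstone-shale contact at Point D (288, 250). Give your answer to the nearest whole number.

1004 ft

Let the plane be z = a·E + b·N + c.
Point B−Point A: 136a + 81b = −21.4;  Point C−Point A: 72a − 63b = 26.7.
Solving gives a = 0.05656, b = −0.35917.
Then c = 1046.8 − a·222 − b·121 = 1077.70.
At (288, 250): z = 16.3 − 89.8 + 1077.70 = 1004.2 ft.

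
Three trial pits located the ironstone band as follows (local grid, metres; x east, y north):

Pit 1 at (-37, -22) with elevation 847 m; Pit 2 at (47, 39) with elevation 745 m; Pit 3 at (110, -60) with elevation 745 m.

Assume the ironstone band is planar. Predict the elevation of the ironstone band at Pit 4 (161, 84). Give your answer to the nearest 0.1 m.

626.5 m

Let the plane be z = a·x + b·y + c.
Pit 2−Pit 1: 84a + 61b = −102;  Pit 3−Pit 1: 147a − 38b = −102.
Solving gives a = −0.83050, b = −0.52850.
Then c = 847 − a·-37 − b·-22 = 804.64.
At (161, 84): z = −133.7 − 44.4 + 804.64 = 626.5 m.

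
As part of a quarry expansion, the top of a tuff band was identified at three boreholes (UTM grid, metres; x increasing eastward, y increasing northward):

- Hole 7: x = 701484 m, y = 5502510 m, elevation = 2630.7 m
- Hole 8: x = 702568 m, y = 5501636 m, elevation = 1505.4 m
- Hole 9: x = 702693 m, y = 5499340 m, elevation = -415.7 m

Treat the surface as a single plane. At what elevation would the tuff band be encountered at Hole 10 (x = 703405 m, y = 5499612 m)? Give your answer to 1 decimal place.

Let the plane be z = a·x + b·y + c.
Hole 8−Hole 7: 1084a − 874b = −1125.3;  Hole 9−Hole 7: 1209a − 3170b = −3046.4.
Solving gives a = −0.380165607, b = 0.816018859.
Then c = 2630.7 − a·701484 − b·5502510 = −4220841.14.
At (703405, 5499612): z = −267410.4 + 4487787.1 − 4220841.14 = -464.4 m.

-464.4 m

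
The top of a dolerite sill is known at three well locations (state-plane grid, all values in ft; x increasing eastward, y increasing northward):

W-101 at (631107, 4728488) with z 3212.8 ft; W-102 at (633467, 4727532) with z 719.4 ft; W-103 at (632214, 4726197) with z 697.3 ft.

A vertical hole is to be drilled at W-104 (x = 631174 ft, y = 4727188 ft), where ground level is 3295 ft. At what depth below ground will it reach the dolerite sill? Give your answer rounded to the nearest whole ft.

1083 ft

Let the plane be z = a·x + b·y + c.
W-102−W-101: 2360a − 956b = −2493.4;  W-103−W-101: 1107a − 2291b = −2515.5.
Solving gives a = −0.76062682, b = 0.73046098.
Then c = 3212.8 − a·631107 − b·4728488 = −2970726.27.
At (631174, 4727188): z_contact = −480087.9 + 3453026.4 − 2970726.27 = 2212.2 ft.
Depth below ground = 3295 − 2212.2 = 1083 ft.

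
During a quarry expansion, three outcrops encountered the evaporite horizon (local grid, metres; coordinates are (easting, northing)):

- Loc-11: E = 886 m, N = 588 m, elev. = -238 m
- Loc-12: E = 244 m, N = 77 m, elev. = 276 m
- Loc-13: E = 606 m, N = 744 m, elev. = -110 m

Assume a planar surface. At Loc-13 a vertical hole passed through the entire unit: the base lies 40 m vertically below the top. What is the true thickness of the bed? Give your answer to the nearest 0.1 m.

33.5 m

Two edge vectors: Loc-11→Loc-12 = (-642, -511, 514), Loc-11→Loc-13 = (-280, 156, 128).
Normal n = (Loc-11→Loc-12) × (Loc-11→Loc-13) = (-145592, -61744, -243232).
So ∂z/∂E = −n_x/n_z = −0.59857 and ∂z/∂N = −n_y/n_z = −0.25385.
|∇z| = √(a²+b²) = 0.65018, so dip δ = arctan(0.65018) = 33.03°.
True thickness = vertical thickness × cos δ = 40 × cos 33.03° = 33.5 m.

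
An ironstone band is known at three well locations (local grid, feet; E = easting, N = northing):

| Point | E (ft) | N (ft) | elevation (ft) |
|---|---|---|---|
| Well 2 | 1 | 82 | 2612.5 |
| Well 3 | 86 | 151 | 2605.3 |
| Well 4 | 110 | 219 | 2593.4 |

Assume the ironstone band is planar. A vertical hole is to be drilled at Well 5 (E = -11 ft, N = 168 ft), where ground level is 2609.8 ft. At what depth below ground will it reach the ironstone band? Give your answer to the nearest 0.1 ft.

15.8 ft

Two edge vectors: Well 2→Well 3 = (85, 69, -7.2), Well 2→Well 4 = (109, 137, -19.1).
Normal n = (Well 2→Well 3) × (Well 2→Well 4) = (-331.5, 838.7, 4124).
So ∂z/∂E = −n_x/n_z = 0.08038 and ∂z/∂N = −n_y/n_z = −0.20337.
Intercept c from Well 2: 2612.5 − 0.08 + 16.68 = 2629.10.
At (-11, 168): z_contact = −0.88 − 34.17 + 2629.10 = 2594.05 ft.
Depth below ground = 2609.8 − 2594.05 = 15.8 ft.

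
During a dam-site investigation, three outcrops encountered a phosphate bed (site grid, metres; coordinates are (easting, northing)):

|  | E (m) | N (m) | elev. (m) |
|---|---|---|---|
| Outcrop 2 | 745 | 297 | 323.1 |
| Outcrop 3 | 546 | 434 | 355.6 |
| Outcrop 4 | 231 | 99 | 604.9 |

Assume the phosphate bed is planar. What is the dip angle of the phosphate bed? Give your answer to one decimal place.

28.6°

Let the plane be z = a·E + b·N + c.
Outcrop 3−Outcrop 2: −199a + 137b = 32.5;  Outcrop 4−Outcrop 2: −514a − 198b = 281.8.
Solving gives a = −0.41014, b = −0.35852.
Gradient magnitude |∇z| = √(a² + b²) = √(0.16822 + 0.12854) = 0.54475.
True dip = arctan(0.54475) = 28.6°, dipping toward NE (azimuth ≈ 049°).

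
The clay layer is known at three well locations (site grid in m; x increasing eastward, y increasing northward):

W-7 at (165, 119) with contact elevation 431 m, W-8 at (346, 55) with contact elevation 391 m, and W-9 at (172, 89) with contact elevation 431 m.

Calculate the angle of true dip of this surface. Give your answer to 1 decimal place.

Let the plane be z = a·x + b·y + c.
W-8−W-7: 181a − 64b = −40;  W-9−W-7: 7a − 30b = 0.
Solving gives a = −0.24087, b = −0.05620.
Gradient magnitude |∇z| = √(a² + b²) = √(0.05802 + 0.00316) = 0.24734.
True dip = arctan(0.24734) = 13.9°, dipping toward ENE (azimuth ≈ 077°).

13.9°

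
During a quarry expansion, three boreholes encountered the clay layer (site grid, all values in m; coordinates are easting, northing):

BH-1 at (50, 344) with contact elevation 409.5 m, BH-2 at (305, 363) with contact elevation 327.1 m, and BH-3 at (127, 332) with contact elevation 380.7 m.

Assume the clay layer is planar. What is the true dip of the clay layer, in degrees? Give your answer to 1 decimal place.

22.1°

Let the plane be z = a·easting + b·northing + c.
BH-2−BH-1: 255a + 19b = −82.4;  BH-3−BH-1: 77a − 12b = −28.8.
Solving gives a = −0.33960, b = 0.22092.
Gradient magnitude |∇z| = √(a² + b²) = √(0.11533 + 0.04880) = 0.40513.
True dip = arctan(0.40513) = 22.1°, dipping toward ESE (azimuth ≈ 123°).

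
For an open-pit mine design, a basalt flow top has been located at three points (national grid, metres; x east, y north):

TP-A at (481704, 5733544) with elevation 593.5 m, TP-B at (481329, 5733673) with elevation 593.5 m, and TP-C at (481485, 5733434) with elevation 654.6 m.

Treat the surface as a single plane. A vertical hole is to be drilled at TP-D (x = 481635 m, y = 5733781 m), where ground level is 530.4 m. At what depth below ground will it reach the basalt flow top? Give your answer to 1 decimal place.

Two edge vectors: TP-A→TP-B = (-375, 129, 0), TP-A→TP-C = (-219, -110, 61.1).
Normal n = (TP-A→TP-B) × (TP-A→TP-C) = (7881.9, 22912.5, 69501).
So ∂z/∂x = −n_x/n_z = −0.113407001 and ∂z/∂y = −n_y/n_z = −0.329671516.
Intercept c from TP-A: 593.5 + 54628.61 + 1890186.14 = 1945408.25.
At (481635, 5733781): z_contact = −54620.78 − 1890264.27 + 1945408.25 = 523.19 m.
Depth below ground = 530.4 − 523.19 = 7.2 m.

7.2 m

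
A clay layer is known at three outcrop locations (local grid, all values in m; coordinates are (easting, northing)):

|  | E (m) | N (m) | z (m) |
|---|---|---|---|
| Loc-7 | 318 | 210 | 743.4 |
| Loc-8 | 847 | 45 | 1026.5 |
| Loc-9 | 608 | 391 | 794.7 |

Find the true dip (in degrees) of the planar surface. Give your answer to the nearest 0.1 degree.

29.5°

Two edge vectors: Loc-7→Loc-8 = (529, -165, 283.1), Loc-7→Loc-9 = (290, 181, 51.3).
Normal n = (Loc-7→Loc-8) × (Loc-7→Loc-9) = (-59705.6, 54961.3, 143599).
So ∂z/∂E = −n_x/n_z = 0.41578 and ∂z/∂N = −n_y/n_z = −0.38274.
Gradient magnitude |∇z| = √(a² + b²) = √(0.17287 + 0.14649) = 0.56512.
True dip = arctan(0.56512) = 29.5°, dipping toward NW (azimuth ≈ 313°).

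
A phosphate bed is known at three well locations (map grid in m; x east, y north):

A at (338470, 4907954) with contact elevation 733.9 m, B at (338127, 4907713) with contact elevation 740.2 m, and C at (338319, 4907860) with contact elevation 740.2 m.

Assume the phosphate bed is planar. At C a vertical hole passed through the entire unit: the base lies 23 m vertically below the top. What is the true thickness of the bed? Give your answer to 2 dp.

Let the plane be z = a·x + b·y + c.
B−A: −343a − 241b = 6.3;  C−A: −151a − 94b = 6.3.
Solving gives a = −0.22321, b = 0.29154.
|∇z| = √(a²+b²) = 0.36718, so dip δ = arctan(0.36718) = 20.16°.
True thickness = vertical thickness × cos δ = 23 × cos 20.16° = 21.59 m.

21.59 m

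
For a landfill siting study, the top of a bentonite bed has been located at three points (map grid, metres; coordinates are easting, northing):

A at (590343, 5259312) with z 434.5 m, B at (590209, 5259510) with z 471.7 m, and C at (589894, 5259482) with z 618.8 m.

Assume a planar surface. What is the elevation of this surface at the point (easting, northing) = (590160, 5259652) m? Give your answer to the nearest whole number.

477 m

Let the plane be z = a·easting + b·northing + c.
B−A: −134a + 198b = 37.2;  C−A: −449a + 170b = 184.3.
Solving gives a = −0.45623847, b = −0.12088866.
Then c = 434.5 − a·590343 − b·5259312 = 905562.87.
At (590160, 5259652): z = −269253.7 − 635832.3 + 905562.87 = 476.9 m.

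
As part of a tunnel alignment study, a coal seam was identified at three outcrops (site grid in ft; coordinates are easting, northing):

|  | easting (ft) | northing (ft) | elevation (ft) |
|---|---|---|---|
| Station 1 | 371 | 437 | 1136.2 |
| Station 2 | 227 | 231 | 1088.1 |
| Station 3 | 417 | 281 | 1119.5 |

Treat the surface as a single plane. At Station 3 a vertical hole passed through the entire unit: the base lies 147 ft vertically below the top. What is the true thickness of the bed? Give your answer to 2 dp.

Let the plane be z = a·easting + b·northing + c.
Station 2−Station 1: −144a − 206b = −48.1;  Station 3−Station 1: 46a − 156b = −16.7.
Solving gives a = 0.12722, b = 0.14456.
|∇z| = √(a²+b²) = 0.19257, so dip δ = arctan(0.19257) = 10.90°.
True thickness = vertical thickness × cos δ = 147 × cos 10.90° = 144.35 ft.

144.35 ft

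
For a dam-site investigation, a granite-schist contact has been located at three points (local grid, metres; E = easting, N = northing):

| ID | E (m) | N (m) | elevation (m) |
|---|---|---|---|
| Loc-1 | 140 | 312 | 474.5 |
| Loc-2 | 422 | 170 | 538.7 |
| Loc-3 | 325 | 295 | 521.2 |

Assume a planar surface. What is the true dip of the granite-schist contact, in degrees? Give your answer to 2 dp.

14.84°

Let the plane be z = a·E + b·N + c.
Loc-2−Loc-1: 282a − 142b = 64.2;  Loc-3−Loc-1: 185a − 17b = 46.7.
Solving gives a = 0.25796, b = 0.06018.
Gradient magnitude |∇z| = √(a² + b²) = √(0.06654 + 0.00362) = 0.26489.
True dip = arctan(0.26489) = 14.84°, dipping toward WSW (azimuth ≈ 257°).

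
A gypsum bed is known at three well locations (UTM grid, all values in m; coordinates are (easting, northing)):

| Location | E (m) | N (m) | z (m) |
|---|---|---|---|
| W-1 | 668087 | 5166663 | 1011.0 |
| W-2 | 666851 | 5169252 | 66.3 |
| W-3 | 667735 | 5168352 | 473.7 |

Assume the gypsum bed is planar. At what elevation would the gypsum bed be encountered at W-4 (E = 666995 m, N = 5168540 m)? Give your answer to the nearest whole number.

292 m

Two edge vectors: W-1→W-2 = (-1236, 2589, -944.7), W-1→W-3 = (-352, 1689, -537.3).
Normal n = (W-1→W-2) × (W-1→W-3) = (204528.6, -331568.4, -1176276).
So ∂z/∂E = −n_x/n_z = 0.17387807 and ∂z/∂N = −n_y/n_z = −0.28187976.
Intercept c from W-1: 1011 − 116165.68 + 1456377.74 = 1341223.06.
At (666995, 5168540): z = 115975.8 − 1456906.8 + 1341223.06 = 292.0 m.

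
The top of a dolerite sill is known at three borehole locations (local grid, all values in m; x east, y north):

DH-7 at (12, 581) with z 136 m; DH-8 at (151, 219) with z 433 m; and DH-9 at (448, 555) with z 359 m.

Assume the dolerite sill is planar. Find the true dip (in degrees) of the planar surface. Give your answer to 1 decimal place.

38.5°

Two edge vectors: DH-7→DH-8 = (139, -362, 297), DH-7→DH-9 = (436, -26, 223).
Normal n = (DH-7→DH-8) × (DH-7→DH-9) = (-73004, 98495, 154218).
So ∂z/∂x = −n_x/n_z = 0.47338 and ∂z/∂y = −n_y/n_z = −0.63867.
Gradient magnitude |∇z| = √(a² + b²) = √(0.22409 + 0.40790) = 0.79498.
True dip = arctan(0.79498) = 38.5°, dipping toward NW (azimuth ≈ 323°).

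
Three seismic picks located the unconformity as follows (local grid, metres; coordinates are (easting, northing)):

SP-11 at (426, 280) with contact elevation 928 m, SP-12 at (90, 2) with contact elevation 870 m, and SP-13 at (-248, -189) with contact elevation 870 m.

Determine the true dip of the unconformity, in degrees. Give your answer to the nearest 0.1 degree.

Let the plane be z = a·E + b·N + c.
SP-12−SP-11: −336a − 278b = −58;  SP-13−SP-11: −674a − 469b = −58.
Solving gives a = −0.37189, b = 0.65812.
Gradient magnitude |∇z| = √(a² + b²) = √(0.13831 + 0.43312) = 0.75593.
True dip = arctan(0.75593) = 37.1°, dipping toward SSE (azimuth ≈ 151°).

37.1°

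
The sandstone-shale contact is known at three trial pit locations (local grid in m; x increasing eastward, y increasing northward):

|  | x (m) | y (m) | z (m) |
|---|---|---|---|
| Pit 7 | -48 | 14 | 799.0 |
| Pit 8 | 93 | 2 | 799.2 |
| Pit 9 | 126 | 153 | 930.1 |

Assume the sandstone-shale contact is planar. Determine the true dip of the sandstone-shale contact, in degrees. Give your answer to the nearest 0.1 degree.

Two edge vectors: Pit 7→Pit 8 = (141, -12, 0.2), Pit 7→Pit 9 = (174, 139, 131.1).
Normal n = (Pit 7→Pit 8) × (Pit 7→Pit 9) = (-1601, -18450.3, 21687).
So ∂z/∂x = −n_x/n_z = 0.07382 and ∂z/∂y = −n_y/n_z = 0.85075.
Gradient magnitude |∇z| = √(a² + b²) = √(0.00545 + 0.72378) = 0.85395.
True dip = arctan(0.85395) = 40.5°, dipping toward S (azimuth ≈ 185°).

40.5°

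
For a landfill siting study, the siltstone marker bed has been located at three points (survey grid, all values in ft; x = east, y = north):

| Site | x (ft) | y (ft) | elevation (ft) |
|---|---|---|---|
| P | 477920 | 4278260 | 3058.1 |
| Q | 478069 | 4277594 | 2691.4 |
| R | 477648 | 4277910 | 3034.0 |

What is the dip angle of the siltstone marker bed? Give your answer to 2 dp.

33.19°

Two edge vectors: P→Q = (149, -666, -366.7), P→R = (-272, -350, -24.1).
Normal n = (P→Q) × (P→R) = (-112294.4, 103333.3, -233302).
So ∂z/∂x = −n_x/n_z = −0.48133 and ∂z/∂y = −n_y/n_z = 0.44292.
Gradient magnitude |∇z| = √(a² + b²) = √(0.23168 + 0.19618) = 0.65410.
True dip = arctan(0.65410) = 33.19°, dipping toward SE (azimuth ≈ 133°).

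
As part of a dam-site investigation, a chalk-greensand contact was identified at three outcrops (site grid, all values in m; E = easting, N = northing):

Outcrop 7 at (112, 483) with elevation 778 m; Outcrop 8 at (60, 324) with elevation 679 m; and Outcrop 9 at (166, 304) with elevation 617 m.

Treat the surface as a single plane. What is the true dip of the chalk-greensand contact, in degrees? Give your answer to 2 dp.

Two edge vectors: Outcrop 7→Outcrop 8 = (-52, -159, -99), Outcrop 7→Outcrop 9 = (54, -179, -161).
Normal n = (Outcrop 7→Outcrop 8) × (Outcrop 7→Outcrop 9) = (7878, -13718, 17894).
So ∂z/∂E = −n_x/n_z = −0.44026 and ∂z/∂N = −n_y/n_z = 0.76663.
Gradient magnitude |∇z| = √(a² + b²) = √(0.19383 + 0.58771) = 0.88405.
True dip = arctan(0.88405) = 41.48°, dipping toward SSE (azimuth ≈ 150°).

41.48°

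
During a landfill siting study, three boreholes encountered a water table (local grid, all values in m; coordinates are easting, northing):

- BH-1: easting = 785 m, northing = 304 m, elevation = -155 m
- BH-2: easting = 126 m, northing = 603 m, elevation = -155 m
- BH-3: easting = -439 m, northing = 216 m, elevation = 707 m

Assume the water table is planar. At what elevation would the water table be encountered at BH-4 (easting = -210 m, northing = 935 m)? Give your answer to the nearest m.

Let the plane be z = a·easting + b·northing + c.
BH-2−BH-1: −659a + 299b = 0;  BH-3−BH-1: −1224a − 88b = 862.
Solving gives a = −0.60792, b = −1.33986.
Then c = -155 − a·785 − b·304 = 729.53.
At (-210, 935): z = 127.7 − 1252.8 + 729.53 = -395.6 m.

-396 m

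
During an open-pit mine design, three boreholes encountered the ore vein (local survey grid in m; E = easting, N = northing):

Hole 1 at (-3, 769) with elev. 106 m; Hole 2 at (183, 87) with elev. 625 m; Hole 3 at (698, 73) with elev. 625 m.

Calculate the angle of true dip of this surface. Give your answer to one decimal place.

37.5°

Let the plane be z = a·E + b·N + c.
Hole 2−Hole 1: 186a − 682b = 519;  Hole 3−Hole 1: 701a − 696b = 519.
Solving gives a = −0.02084, b = −0.76668.
Gradient magnitude |∇z| = √(a² + b²) = √(0.00043 + 0.58780) = 0.76696.
True dip = arctan(0.76696) = 37.5°, dipping toward N (azimuth ≈ 002°).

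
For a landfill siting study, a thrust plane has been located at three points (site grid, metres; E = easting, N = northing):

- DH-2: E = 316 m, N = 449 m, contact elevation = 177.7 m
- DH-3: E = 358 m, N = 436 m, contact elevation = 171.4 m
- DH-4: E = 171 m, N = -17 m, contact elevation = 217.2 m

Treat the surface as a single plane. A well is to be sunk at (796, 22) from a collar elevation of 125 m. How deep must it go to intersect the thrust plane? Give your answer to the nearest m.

Let the plane be z = a·E + b·N + c.
DH-3−DH-2: 42a − 13b = −6.3;  DH-4−DH-2: −145a − 466b = 39.5.
Solving gives a = −0.16075, b = −0.03474.
Then c = 177.7 − a·316 − b·449 = 244.10.
At (796, 22): z_contact = −128.0 − 0.8 + 244.10 = 115.4 m.
Depth below ground = 125 − 115.4 = 10 m.

10 m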